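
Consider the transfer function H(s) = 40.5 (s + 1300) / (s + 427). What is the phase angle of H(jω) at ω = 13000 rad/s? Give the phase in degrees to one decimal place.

-3.8°

∠(j13000 + 1300) = arctan(13000/1300) = 84.29°
∠(j13000 + 427) = arctan(13000/427) = 88.12°
∠H(j13000) = 84.29° − 88.12° = -3.83°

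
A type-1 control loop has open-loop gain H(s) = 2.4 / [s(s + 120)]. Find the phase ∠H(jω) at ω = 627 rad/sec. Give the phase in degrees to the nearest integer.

-169°

∠(j627 + 120) = arctan(627/120) = 79.17°
∠(j627) = 90.00°
∠H(j627) = − (79.17° + 90.00°) = -169.17°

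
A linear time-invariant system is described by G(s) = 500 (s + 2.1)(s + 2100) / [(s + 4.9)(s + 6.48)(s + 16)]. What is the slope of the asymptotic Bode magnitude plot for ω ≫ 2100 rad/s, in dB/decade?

-20 dB/decade

With 2 zeros and 3 poles, the high-frequency asymptotic slope is 20 × (2 − 3) = -20 dB/decade.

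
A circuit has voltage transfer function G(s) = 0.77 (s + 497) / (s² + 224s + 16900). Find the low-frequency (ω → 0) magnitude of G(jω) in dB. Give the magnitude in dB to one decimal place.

-32.9 dB

G(0) = 0.77 × 497 / 16900 = 0.022644
20 log₁₀(0.022644) = -32.90 dB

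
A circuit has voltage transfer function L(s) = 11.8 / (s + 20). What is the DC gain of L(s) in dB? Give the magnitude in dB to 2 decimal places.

-4.58 dB

L(0) = 11.8 / 20 = 0.59
20 log₁₀(0.59) = -4.583 dB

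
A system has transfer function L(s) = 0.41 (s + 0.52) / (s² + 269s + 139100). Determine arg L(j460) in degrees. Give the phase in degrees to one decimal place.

∠(j460 + 0.52) = arctan(460/0.52) = 89.94°
∠[(j460)² + 269(j460) + 139100] = ∠[-72500 + j1.2374e+05] = 120.37°
∠L(j460) = 89.94° − 120.37° = -30.43°

-30.4°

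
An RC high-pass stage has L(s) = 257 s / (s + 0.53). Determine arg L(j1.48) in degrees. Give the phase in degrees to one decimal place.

19.7°

∠(j1.48) = 90.00°
∠(j1.48 + 0.53) = arctan(1.48/0.53) = 70.30°
∠L(j1.48) = 90.00° − 70.30° = 19.70°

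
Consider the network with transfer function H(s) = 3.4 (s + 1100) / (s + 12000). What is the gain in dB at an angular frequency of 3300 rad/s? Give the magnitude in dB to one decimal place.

-0.4 dB

|j3300 + 1100| = √(3300² + 1100²) = 3479
|j3300 + 12000| = √(3300² + 12000²) = 1.245e+04
|H(j3300)| = 3.4 × 3479 / 1.245e+04 = 0.9503
20 log₁₀(0.9503) = -0.44 dB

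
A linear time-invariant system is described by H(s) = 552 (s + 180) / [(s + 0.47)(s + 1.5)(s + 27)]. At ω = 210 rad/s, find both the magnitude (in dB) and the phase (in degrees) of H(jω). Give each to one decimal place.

|H| = -35.7 dB, ∠H = -212.7°

|j210 + 180| = √(210² + 180²) = 276.6
|j210 + 0.47| = √(210² + 0.47²) = 210
|j210 + 1.5| = √(210² + 1.5²) = 210
|j210 + 27| = √(210² + 27²) = 211.7
|H(j210)| = 552 × 276.6 / (210 × 210 × 211.7) = 0.016351
20 log₁₀(0.016351) = -35.73 dB
∠(j210 + 180) = arctan(210/180) = 49.40°
∠(j210 + 0.47) = arctan(210/0.47) = 89.87°
∠(j210 + 1.5) = arctan(210/1.5) = 89.59°
∠(j210 + 27) = arctan(210/27) = 82.67°
∠H(j210) = 49.40° − (89.87° + 89.59° + 82.67°) = -212.74°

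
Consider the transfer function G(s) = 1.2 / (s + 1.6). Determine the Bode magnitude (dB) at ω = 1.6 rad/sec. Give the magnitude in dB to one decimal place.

|j1.6 + 1.6| = √(1.6² + 1.6²) = 2.263
|G(j1.6)| = 1.2 / 2.263 = 0.53033
20 log₁₀(0.53033) = -5.51 dB

-5.5 dB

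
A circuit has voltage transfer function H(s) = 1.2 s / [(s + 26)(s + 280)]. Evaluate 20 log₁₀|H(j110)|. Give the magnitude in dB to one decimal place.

|j110| = 110
|j110 + 26| = √(110² + 26²) = 113
|j110 + 280| = √(110² + 280²) = 300.8
|H(j110)| = 1.2 × 110 / (113 × 300.8) = 0.003882
20 log₁₀(0.003882) = -48.22 dB

-48.2 dB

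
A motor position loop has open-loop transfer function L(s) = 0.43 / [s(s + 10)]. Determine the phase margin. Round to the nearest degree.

Gain crossover: |L(jω)| = 1 at ω ≈ 0.043 rad/s.
∠L(j0.043) = −90° − arctan(0.043/10) ≈ -90.25°
PM = 180° + (-90.25°) = 89.75°

90°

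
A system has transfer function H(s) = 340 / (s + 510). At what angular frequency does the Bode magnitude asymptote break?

510 rad/sec

The single real pole at s = −510 gives a corner at ω = 510 rad/sec.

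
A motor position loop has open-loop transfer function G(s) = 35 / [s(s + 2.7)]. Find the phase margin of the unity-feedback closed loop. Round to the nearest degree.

26°

Gain crossover: |G(jω)| = 1 at ω ≈ 5.62 rad s⁻¹.
∠G(j5.62) = −90° − arctan(5.62/2.7) ≈ -154.32°
PM = 180° + (-154.32°) = 25.68°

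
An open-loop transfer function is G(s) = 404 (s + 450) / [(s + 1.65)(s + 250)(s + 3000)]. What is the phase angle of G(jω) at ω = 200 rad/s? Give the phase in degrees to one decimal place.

∠(j200 + 450) = arctan(200/450) = 23.96°
∠(j200 + 1.65) = arctan(200/1.65) = 89.53°
∠(j200 + 250) = arctan(200/250) = 38.66°
∠(j200 + 3000) = arctan(200/3000) = 3.81°
∠G(j200) = 23.96° − (89.53° + 38.66° + 3.81°) = -108.04°

-108.0°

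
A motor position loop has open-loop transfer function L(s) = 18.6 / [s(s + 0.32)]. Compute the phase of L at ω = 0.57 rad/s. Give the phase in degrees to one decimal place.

∠(j0.57 + 0.32) = arctan(0.57/0.32) = 60.69°
∠(j0.57) = 90.00°
∠L(j0.57) = − (60.69° + 90.00°) = -150.69°

-150.7°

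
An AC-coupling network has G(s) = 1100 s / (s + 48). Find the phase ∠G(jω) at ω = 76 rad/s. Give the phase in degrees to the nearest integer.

∠(j76) = 90.00°
∠(j76 + 48) = arctan(76/48) = 57.72°
∠G(j76) = 90.00° − 57.72° = 32.28°

32°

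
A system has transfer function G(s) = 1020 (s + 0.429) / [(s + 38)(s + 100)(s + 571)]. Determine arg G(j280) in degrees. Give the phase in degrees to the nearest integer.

∠(j280 + 0.429) = arctan(280/0.429) = 89.91°
∠(j280 + 38) = arctan(280/38) = 82.27°
∠(j280 + 100) = arctan(280/100) = 70.35°
∠(j280 + 571) = arctan(280/571) = 26.12°
∠G(j280) = 89.91° − (82.27° + 70.35° + 26.12°) = -88.83°

-89 deg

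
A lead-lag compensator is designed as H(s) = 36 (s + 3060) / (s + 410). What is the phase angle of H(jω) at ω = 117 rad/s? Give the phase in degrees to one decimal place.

-13.7°

∠(j117 + 3060) = arctan(117/3060) = 2.19°
∠(j117 + 410) = arctan(117/410) = 15.93°
∠H(j117) = 2.19° − 15.93° = -13.74°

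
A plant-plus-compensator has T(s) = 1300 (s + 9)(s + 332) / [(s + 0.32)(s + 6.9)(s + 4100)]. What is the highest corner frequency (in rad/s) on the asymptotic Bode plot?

Break frequencies occur at each pole and zero magnitude: 0.32 rad/s, 6.9 rad/s, 9 rad/s, 332 rad/s, 4100 rad/s.
The highest is 4100 rad/s.

4100 rad/s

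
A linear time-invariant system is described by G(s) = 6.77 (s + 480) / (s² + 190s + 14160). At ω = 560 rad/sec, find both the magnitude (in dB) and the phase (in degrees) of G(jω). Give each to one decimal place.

|G| = -36.1 dB, ∠G = -111.0 deg

|j560 + 480| = √(560² + 480²) = 737.6
|(j560)² + 190(j560) + 14160| = |-2.9944e+05 + j1.064e+05| = 3.178e+05
|G(j560)| = 6.77 × 737.6 / 3.178e+05 = 0.015713
20 log₁₀(0.015713) = -36.07 dB
∠(j560 + 480) = arctan(560/480) = 49.40°
∠[(j560)² + 190(j560) + 14160] = ∠[-2.9944e+05 + j1.064e+05] = 160.44°
∠G(j560) = 49.40° − 160.44° = -111.04°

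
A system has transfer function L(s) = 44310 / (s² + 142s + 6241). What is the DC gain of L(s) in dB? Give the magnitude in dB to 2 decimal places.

L(0) = 44310 / 6241 = 7.0998
20 log₁₀(7.0998) = 17.025 dB

17.02 dB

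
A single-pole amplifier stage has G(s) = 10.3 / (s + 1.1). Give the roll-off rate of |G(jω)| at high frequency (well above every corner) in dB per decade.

With 0 zeros and 1 pole, the high-frequency asymptotic slope is 20 × (0 − 1) = -20 dB/decade.

-20 dB/decade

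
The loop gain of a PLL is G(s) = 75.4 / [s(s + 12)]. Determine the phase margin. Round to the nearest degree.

Gain crossover: |G(jω)| = 1 at ω ≈ 5.68 rad/s.
∠G(j5.68) = −90° − arctan(5.68/12) ≈ -115.33°
PM = 180° + (-115.33°) = 64.67°

65°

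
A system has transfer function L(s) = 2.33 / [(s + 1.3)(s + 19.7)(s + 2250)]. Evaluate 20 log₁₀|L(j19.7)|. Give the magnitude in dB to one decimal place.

|j19.7 + 1.3| = √(19.7² + 1.3²) = 19.74
|j19.7 + 19.7| = √(19.7² + 19.7²) = 27.86
|j19.7 + 2250| = √(19.7² + 2250²) = 2250
|L(j19.7)| = 2.33 / (19.74 × 27.86 × 2250) = 1.8826e-06
20 log₁₀(1.8826e-06) = -114.50 dB

-114.5 dB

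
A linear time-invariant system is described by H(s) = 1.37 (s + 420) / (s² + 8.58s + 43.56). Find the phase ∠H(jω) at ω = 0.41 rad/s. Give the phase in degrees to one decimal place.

∠(j0.41 + 420) = arctan(0.41/420) = 0.06°
∠[(j0.41)² + 8.58(j0.41) + 43.56] = ∠[43.392 + j3.5178] = 4.63°
∠H(j0.41) = 0.06° − 4.63° = -4.58°

-4.6 deg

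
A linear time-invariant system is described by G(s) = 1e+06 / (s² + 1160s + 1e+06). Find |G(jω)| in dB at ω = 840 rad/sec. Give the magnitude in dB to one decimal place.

|(j840)² + 1160(j840) + 1e+06| = |2.944e+05 + j9.744e+05| = 1.018e+06
|G(j840)| = 1e+06 / 1.018e+06 = 0.98241
20 log₁₀(0.98241) = -0.15 dB

-0.2 dB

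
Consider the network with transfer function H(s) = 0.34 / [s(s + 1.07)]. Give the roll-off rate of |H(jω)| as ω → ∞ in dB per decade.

With 0 zeros and 2 poles, the high-frequency asymptotic slope is 20 × (0 − 2) = -40 dB/decade.

-40 dB/decade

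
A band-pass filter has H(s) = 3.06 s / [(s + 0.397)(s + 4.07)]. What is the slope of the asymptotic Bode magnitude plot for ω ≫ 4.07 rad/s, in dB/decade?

-20 dB/decade

With 1 zero and 2 poles, the high-frequency asymptotic slope is 20 × (1 − 2) = -20 dB/decade.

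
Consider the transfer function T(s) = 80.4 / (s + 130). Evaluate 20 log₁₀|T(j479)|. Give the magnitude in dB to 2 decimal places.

-15.81 dB

|j479 + 130| = √(479² + 130²) = 496.3
|T(j479)| = 80.4 / 496.3 = 0.16199
20 log₁₀(0.16199) = -15.810 dB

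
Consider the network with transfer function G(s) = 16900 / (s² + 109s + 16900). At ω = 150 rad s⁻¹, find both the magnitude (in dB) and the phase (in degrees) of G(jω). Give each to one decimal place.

|(j150)² + 109(j150) + 16900| = |-5600 + j16350| = 1.728e+04
|G(j150)| = 16900 / 1.728e+04 = 0.97787
20 log₁₀(0.97787) = -0.19 dB
∠[(j150)² + 109(j150) + 16900] = ∠[-5600 + j16350] = 108.91°
∠G(j150) = −108.91° = -108.91°

|G| = -0.2 dB, ∠G = -108.9 deg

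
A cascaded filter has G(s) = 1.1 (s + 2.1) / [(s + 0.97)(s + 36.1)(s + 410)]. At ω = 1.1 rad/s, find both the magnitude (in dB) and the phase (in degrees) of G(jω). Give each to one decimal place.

|j1.1 + 2.1| = √(1.1² + 2.1²) = 2.371
|j1.1 + 0.97| = √(1.1² + 0.97²) = 1.467
|j1.1 + 36.1| = √(1.1² + 36.1²) = 36.12
|j1.1 + 410| = √(1.1² + 410²) = 410
|G(j1.1)| = 1.1 × 2.371 / (1.467 × 36.12 × 410) = 0.00012008
20 log₁₀(0.00012008) = -78.41 dB
∠(j1.1 + 2.1) = arctan(1.1/2.1) = 27.65°
∠(j1.1 + 0.97) = arctan(1.1/0.97) = 48.59°
∠(j1.1 + 36.1) = arctan(1.1/36.1) = 1.75°
∠(j1.1 + 410) = arctan(1.1/410) = 0.15°
∠G(j1.1) = 27.65° − (48.59° + 1.75° + 0.15°) = -22.85°

|G| = -78.4 dB, ∠G = -22.8°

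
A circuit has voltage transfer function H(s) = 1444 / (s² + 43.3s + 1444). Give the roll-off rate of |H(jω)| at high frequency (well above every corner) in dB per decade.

-40 dB/decade

With 0 zeros and 2 poles, the high-frequency asymptotic slope is 20 × (0 − 2) = -40 dB/decade.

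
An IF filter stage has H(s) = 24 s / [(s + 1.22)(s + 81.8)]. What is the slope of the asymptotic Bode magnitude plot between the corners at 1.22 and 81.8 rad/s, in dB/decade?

0 dB/decade

In this band the factors already past their corner are: 1 differentiator zero, pole at 1.22; net slope = 0 dB/decade.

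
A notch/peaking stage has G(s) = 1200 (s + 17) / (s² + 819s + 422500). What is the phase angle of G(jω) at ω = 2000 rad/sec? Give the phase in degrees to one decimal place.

-65.9°

∠(j2000 + 17) = arctan(2000/17) = 89.51°
∠[(j2000)² + 819(j2000) + 422500] = ∠[-3.5775e+06 + j1.638e+06] = 155.40°
∠G(j2000) = 89.51° − 155.40° = -65.89°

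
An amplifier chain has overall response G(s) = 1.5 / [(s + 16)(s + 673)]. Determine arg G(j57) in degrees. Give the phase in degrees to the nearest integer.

∠(j57 + 16) = arctan(57/16) = 74.32°
∠(j57 + 673) = arctan(57/673) = 4.84°
∠G(j57) = − (74.32° + 4.84°) = -79.16°

-79°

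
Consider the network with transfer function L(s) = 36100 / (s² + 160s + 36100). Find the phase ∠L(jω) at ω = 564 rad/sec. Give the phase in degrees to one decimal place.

-162.3°

∠[(j564)² + 160(j564) + 36100] = ∠[-2.82e+05 + j90240] = 162.26°
∠L(j564) = −162.26° = -162.26°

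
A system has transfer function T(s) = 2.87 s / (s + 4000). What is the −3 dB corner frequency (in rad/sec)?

For a single-pole high-pass, the −3 dB point is at the pole: ω = 4000 rad/sec.

4000 rad/sec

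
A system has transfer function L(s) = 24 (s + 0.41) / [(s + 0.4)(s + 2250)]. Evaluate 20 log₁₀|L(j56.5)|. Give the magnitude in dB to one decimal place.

-39.4 dB

|j56.5 + 0.41| = √(56.5² + 0.41²) = 56.5
|j56.5 + 0.4| = √(56.5² + 0.4²) = 56.5
|j56.5 + 2250| = √(56.5² + 2250²) = 2251
|L(j56.5)| = 24 × 56.5 / (56.5 × 2251) = 0.010663
20 log₁₀(0.010663) = -39.44 dB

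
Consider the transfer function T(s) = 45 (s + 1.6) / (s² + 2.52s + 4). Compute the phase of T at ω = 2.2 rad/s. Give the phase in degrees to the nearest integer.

-45°

∠(j2.2 + 1.6) = arctan(2.2/1.6) = 53.97°
∠[(j2.2)² + 2.52(j2.2) + 4] = ∠[-0.84 + j5.544] = 98.62°
∠T(j2.2) = 53.97° − 98.62° = -44.64°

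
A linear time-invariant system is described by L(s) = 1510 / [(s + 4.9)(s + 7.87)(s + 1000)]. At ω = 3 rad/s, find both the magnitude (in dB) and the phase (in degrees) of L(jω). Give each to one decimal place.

|L| = -30.1 dB, ∠L = -52.5°

|j3 + 4.9| = √(3² + 4.9²) = 5.745
|j3 + 7.87| = √(3² + 7.87²) = 8.422
|j3 + 1000| = √(3² + 1000²) = 1000
|L(j3)| = 1510 / (5.745 × 8.422 × 1000) = 0.031204
20 log₁₀(0.031204) = -30.12 dB
∠(j3 + 4.9) = arctan(3/4.9) = 31.48°
∠(j3 + 7.87) = arctan(3/7.87) = 20.87°
∠(j3 + 1000) = arctan(3/1000) = 0.17°
∠L(j3) = − (31.48° + 20.87° + 0.17°) = -52.52°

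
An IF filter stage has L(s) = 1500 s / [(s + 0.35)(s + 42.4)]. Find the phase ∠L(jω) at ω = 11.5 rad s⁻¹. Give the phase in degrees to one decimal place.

∠(j11.5) = 90.00°
∠(j11.5 + 0.35) = arctan(11.5/0.35) = 88.26°
∠(j11.5 + 42.4) = arctan(11.5/42.4) = 15.18°
∠L(j11.5) = 90.00° − (88.26° + 15.18°) = -13.43°

-13.4°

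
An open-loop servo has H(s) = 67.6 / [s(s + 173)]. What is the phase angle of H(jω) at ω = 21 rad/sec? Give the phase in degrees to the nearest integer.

∠(j21 + 173) = arctan(21/173) = 6.92°
∠(j21) = 90.00°
∠H(j21) = − (6.92° + 90.00°) = -96.92°

-97 deg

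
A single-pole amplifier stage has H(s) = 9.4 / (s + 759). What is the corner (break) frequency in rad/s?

The single real pole at s = −759 gives a corner at ω = 759 rad/s.

759 rad/s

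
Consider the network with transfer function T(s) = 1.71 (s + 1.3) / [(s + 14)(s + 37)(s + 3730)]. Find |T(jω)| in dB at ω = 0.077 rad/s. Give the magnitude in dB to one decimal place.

-118.8 dB

|j0.077 + 1.3| = √(0.077² + 1.3²) = 1.302
|j0.077 + 14| = √(0.077² + 14²) = 14
|j0.077 + 37| = √(0.077² + 37²) = 37
|j0.077 + 3730| = √(0.077² + 3730²) = 3730
|T(j0.077)| = 1.71 × 1.302 / (14 × 37 × 3730) = 1.1525e-06
20 log₁₀(1.1525e-06) = -118.77 dB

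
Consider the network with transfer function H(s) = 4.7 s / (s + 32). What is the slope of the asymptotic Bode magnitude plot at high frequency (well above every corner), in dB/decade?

With 1 zero and 1 pole, the high-frequency asymptotic slope is 20 × (1 − 1) = 0 dB/decade.

0 dB/decade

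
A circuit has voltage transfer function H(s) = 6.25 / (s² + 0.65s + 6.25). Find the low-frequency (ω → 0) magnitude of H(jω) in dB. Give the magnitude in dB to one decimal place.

0.0 dB

H(0) = 6.25 / 6.25 = 1
20 log₁₀(1) = 0.00 dB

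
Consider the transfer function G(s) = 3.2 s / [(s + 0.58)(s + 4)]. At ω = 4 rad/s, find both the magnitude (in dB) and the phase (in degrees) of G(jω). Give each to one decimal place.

|G| = -5.0 dB, ∠G = -36.7°

|j4| = 4
|j4 + 0.58| = √(4² + 0.58²) = 4.042
|j4 + 4| = √(4² + 4²) = 5.657
|G(j4)| = 3.2 × 4 / (4.042 × 5.657) = 0.55983
20 log₁₀(0.55983) = -5.04 dB
∠(j4) = 90.00°
∠(j4 + 0.58) = arctan(4/0.58) = 81.75°
∠(j4 + 4) = arctan(4/4) = 45.00°
∠G(j4) = 90.00° − (81.75° + 45.00°) = -36.75°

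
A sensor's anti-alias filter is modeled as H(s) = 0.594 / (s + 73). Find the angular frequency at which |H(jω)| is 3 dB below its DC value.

73 rad/s

For a single-pole low-pass, the −3 dB point is at the pole: ω = 73 rad/s.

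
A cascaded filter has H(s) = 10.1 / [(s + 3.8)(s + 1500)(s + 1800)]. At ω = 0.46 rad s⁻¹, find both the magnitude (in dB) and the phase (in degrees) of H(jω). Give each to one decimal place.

|j0.46 + 3.8| = √(0.46² + 3.8²) = 3.828
|j0.46 + 1500| = √(0.46² + 1500²) = 1500
|j0.46 + 1800| = √(0.46² + 1800²) = 1800
|H(j0.46)| = 10.1 / (3.828 × 1500 × 1800) = 9.7727e-07
20 log₁₀(9.7727e-07) = -120.20 dB
∠(j0.46 + 3.8) = arctan(0.46/3.8) = 6.90°
∠(j0.46 + 1500) = arctan(0.46/1500) = 0.02°
∠(j0.46 + 1800) = arctan(0.46/1800) = 0.01°
∠H(j0.46) = − (6.90° + 0.02° + 0.01°) = -6.93°

|H| = -120.2 dB, ∠H = -6.9 deg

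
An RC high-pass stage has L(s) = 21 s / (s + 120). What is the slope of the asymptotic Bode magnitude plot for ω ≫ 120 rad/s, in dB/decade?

With 1 zero and 1 pole, the high-frequency asymptotic slope is 20 × (1 − 1) = 0 dB/decade.

0 dB/decade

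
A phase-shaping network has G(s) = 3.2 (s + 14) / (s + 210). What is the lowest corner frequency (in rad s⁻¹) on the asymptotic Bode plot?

Break frequencies occur at each pole and zero magnitude: 14 rad s⁻¹, 210 rad s⁻¹.
The lowest is 14 rad s⁻¹.

14 rad s⁻¹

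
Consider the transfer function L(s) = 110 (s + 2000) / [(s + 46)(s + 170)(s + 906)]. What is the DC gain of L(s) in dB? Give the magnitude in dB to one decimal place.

L(0) = 110 × 2000 / (46 × 170 × 906) = 0.031052
20 log₁₀(0.031052) = -30.16 dB

-30.2 dB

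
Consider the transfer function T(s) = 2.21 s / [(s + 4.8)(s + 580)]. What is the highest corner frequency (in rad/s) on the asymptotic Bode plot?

580 rad/s

Break frequencies occur at each pole and zero magnitude: 4.8 rad/s, 580 rad/s.
The highest is 580 rad/s.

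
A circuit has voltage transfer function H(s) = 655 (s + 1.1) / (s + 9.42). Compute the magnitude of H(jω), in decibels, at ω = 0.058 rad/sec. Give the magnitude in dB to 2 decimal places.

37.68 dB

|j0.058 + 1.1| = √(0.058² + 1.1²) = 1.102
|j0.058 + 9.42| = √(0.058² + 9.42²) = 9.42
|H(j0.058)| = 655 × 1.102 / 9.42 = 76.591
20 log₁₀(76.591) = 37.684 dB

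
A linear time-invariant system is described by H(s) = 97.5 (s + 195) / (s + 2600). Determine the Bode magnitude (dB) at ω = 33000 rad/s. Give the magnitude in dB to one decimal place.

39.8 dB

|j33000 + 195| = √(33000² + 195²) = 3.3e+04
|j33000 + 2600| = √(33000² + 2600²) = 3.31e+04
|H(j33000)| = 97.5 × 3.3e+04 / 3.31e+04 = 97.2
20 log₁₀(97.2) = 39.75 dB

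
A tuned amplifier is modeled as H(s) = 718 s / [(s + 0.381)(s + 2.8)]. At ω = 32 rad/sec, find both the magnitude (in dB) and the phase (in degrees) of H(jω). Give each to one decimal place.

|j32| = 32
|j32 + 0.381| = √(32² + 0.381²) = 32
|j32 + 2.8| = √(32² + 2.8²) = 32.12
|H(j32)| = 718 × 32 / (32 × 32.12) = 22.351
20 log₁₀(22.351) = 26.99 dB
∠(j32) = 90.00°
∠(j32 + 0.381) = arctan(32/0.381) = 89.32°
∠(j32 + 2.8) = arctan(32/2.8) = 85.00°
∠H(j32) = 90.00° − (89.32° + 85.00°) = -84.32°

|H| = 27.0 dB, ∠H = -84.3 deg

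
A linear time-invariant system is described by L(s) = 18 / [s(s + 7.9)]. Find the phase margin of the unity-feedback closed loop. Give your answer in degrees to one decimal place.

Gain crossover: |L(jω)| = 1 at ω ≈ 2.2 rad/s.
∠L(j2.2) = −90° − arctan(2.2/7.9) ≈ -105.53°
PM = 180° + (-105.53°) = 74.47°

74.5°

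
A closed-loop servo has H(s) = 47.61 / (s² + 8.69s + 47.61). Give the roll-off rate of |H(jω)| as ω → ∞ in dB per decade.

-40 dB/decade

With 0 zeros and 2 poles, the high-frequency asymptotic slope is 20 × (0 − 2) = -40 dB/decade.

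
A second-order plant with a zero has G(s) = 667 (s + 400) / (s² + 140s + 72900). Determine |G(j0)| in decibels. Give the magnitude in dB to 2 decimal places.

G(0) = 667 × 400 / 72900 = 3.6598
20 log₁₀(3.6598) = 11.269 dB

11.27 dB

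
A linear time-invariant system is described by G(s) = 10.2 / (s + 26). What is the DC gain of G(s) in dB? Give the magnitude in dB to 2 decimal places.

G(0) = 10.2 / 26 = 0.39231
20 log₁₀(0.39231) = -8.127 dB

-8.13 dB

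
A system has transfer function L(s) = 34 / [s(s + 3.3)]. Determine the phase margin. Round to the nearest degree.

Gain crossover: |L(jω)| = 1 at ω ≈ 5.38 rad/s.
∠L(j5.38) = −90° − arctan(5.38/3.3) ≈ -148.50°
PM = 180° + (-148.50°) = 31.50°

32 deg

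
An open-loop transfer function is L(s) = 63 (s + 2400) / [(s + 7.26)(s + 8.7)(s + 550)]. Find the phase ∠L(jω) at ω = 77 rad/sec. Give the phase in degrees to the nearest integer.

∠(j77 + 2400) = arctan(77/2400) = 1.84°
∠(j77 + 7.26) = arctan(77/7.26) = 84.61°
∠(j77 + 8.7) = arctan(77/8.7) = 83.55°
∠(j77 + 550) = arctan(77/550) = 7.97°
∠L(j77) = 1.84° − (84.61° + 83.55° + 7.97°) = -174.30°

-174°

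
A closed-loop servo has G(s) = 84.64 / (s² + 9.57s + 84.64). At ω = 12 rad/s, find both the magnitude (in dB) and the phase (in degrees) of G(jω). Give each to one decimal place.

|(j12)² + 9.57(j12) + 84.64| = |-59.36 + j114.84| = 129.3
|G(j12)| = 84.64 / 129.3 = 0.65473
20 log₁₀(0.65473) = -3.68 dB
∠[(j12)² + 9.57(j12) + 84.64] = ∠[-59.36 + j114.84] = 117.33°
∠G(j12) = −117.33° = -117.33°

|G| = -3.7 dB, ∠G = -117.3°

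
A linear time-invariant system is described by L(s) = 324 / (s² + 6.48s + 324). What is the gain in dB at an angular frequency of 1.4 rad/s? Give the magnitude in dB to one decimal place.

0.0 dB

|(j1.4)² + 6.48(j1.4) + 324| = |322.04 + j9.072| = 322.2
|L(j1.4)| = 324 / 322.2 = 1.0057
20 log₁₀(1.0057) = 0.05 dB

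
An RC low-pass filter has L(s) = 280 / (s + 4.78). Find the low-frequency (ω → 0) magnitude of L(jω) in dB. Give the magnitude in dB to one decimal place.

L(0) = 280 / 4.78 = 58.577
20 log₁₀(58.577) = 35.35 dB

35.4 dB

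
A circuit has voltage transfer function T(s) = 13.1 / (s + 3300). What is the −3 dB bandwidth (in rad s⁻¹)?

3300 rad s⁻¹

For a single-pole low-pass, the −3 dB point is at the pole: ω = 3300 rad s⁻¹.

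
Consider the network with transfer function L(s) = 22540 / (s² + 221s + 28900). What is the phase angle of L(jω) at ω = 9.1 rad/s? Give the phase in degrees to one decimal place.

-4.0°

∠[(j9.1)² + 221(j9.1) + 28900] = ∠[28817 + j2011.1] = 3.99°
∠L(j9.1) = −3.99° = -3.99°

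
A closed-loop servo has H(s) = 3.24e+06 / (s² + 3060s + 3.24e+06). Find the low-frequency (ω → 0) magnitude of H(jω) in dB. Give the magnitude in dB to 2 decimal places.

0.00 dB

H(0) = 3.24e+06 / 3.24e+06 = 1
20 log₁₀(1) = 0.000 dB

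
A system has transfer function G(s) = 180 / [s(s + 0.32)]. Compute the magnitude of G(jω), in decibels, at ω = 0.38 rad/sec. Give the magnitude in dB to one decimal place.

59.6 dB

|j0.38 + 0.32| = √(0.38² + 0.32²) = 0.4968
|j0.38| = 0.38
|G(j0.38)| = 180 / (0.4968 × 0.38) = 953.49
20 log₁₀(953.49) = 59.59 dB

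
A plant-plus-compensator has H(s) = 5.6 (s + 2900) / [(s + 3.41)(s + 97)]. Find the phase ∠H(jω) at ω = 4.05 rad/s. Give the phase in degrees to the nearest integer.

∠(j4.05 + 2900) = arctan(4.05/2900) = 0.08°
∠(j4.05 + 3.41) = arctan(4.05/3.41) = 49.90°
∠(j4.05 + 97) = arctan(4.05/97) = 2.39°
∠H(j4.05) = 0.08° − (49.90° + 2.39°) = -52.21°

-52°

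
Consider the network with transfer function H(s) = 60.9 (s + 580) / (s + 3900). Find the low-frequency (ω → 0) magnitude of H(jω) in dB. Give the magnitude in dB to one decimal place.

H(0) = 60.9 × 580 / 3900 = 9.0569
20 log₁₀(9.0569) = 19.14 dB

19.1 dB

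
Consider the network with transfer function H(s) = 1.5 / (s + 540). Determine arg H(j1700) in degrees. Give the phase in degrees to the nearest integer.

-72°

∠(j1700 + 540) = arctan(1700/540) = 72.38°
∠H(j1700) = −72.38° = -72.38°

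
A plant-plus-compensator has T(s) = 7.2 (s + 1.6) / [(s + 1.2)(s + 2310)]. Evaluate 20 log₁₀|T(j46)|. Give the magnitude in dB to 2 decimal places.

|j46 + 1.6| = √(46² + 1.6²) = 46.03
|j46 + 1.2| = √(46² + 1.2²) = 46.02
|j46 + 2310| = √(46² + 2310²) = 2310
|T(j46)| = 7.2 × 46.03 / (46.02 × 2310) = 0.0031171
20 log₁₀(0.0031171) = -50.125 dB

-50.13 dB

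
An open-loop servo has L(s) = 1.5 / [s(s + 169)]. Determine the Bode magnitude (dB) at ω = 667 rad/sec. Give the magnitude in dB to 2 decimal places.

-109.71 dB

|j667 + 169| = √(667² + 169²) = 688.1
|j667| = 667
|L(j667)| = 1.5 / (688.1 × 667) = 3.2683e-06
20 log₁₀(3.2683e-06) = -109.713 dB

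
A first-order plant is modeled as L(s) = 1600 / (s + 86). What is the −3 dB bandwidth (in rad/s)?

For a single-pole low-pass, the −3 dB point is at the pole: ω = 86 rad/s.

86 rad/s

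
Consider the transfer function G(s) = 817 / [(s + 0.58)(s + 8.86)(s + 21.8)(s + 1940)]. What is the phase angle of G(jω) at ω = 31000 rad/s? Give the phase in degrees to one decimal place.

∠(j31000 + 0.58) = arctan(31000/0.58) = 90.00°
∠(j31000 + 8.86) = arctan(31000/8.86) = 89.98°
∠(j31000 + 21.8) = arctan(31000/21.8) = 89.96°
∠(j31000 + 1940) = arctan(31000/1940) = 86.42°
∠G(j31000) = − (90.00° + 89.98° + 89.96° + 86.42°) = -356.36°

-356.4 deg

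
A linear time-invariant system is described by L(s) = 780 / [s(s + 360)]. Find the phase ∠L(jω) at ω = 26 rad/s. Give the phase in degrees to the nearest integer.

-94°

∠(j26 + 360) = arctan(26/360) = 4.13°
∠(j26) = 90.00°
∠L(j26) = − (4.13° + 90.00°) = -94.13°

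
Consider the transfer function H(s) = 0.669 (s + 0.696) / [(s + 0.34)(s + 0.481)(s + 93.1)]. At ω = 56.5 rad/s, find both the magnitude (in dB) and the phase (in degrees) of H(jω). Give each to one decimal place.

|j56.5 + 0.696| = √(56.5² + 0.696²) = 56.5
|j56.5 + 0.34| = √(56.5² + 0.34²) = 56.5
|j56.5 + 0.481| = √(56.5² + 0.481²) = 56.5
|j56.5 + 93.1| = √(56.5² + 93.1²) = 108.9
|H(j56.5)| = 0.669 × 56.5 / (56.5 × 56.5 × 108.9) = 0.00010873
20 log₁₀(0.00010873) = -79.27 dB
∠(j56.5 + 0.696) = arctan(56.5/0.696) = 89.29°
∠(j56.5 + 0.34) = arctan(56.5/0.34) = 89.66°
∠(j56.5 + 0.481) = arctan(56.5/0.481) = 89.51°
∠(j56.5 + 93.1) = arctan(56.5/93.1) = 31.25°
∠H(j56.5) = 89.29° − (89.66° + 89.51° + 31.25°) = -121.13°

|H| = -79.3 dB, ∠H = -121.1°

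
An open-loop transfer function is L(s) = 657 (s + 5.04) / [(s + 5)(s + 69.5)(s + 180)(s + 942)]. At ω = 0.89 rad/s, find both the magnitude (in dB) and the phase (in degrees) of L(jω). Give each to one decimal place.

|j0.89 + 5.04| = √(0.89² + 5.04²) = 5.118
|j0.89 + 5| = √(0.89² + 5²) = 5.079
|j0.89 + 69.5| = √(0.89² + 69.5²) = 69.51
|j0.89 + 180| = √(0.89² + 180²) = 180
|j0.89 + 942| = √(0.89² + 942²) = 942
|L(j0.89)| = 657 × 5.118 / (5.079 × 69.51 × 180 × 942) = 5.6179e-05
20 log₁₀(5.6179e-05) = -85.01 dB
∠(j0.89 + 5.04) = arctan(0.89/5.04) = 10.01°
∠(j0.89 + 5) = arctan(0.89/5) = 10.09°
∠(j0.89 + 69.5) = arctan(0.89/69.5) = 0.73°
∠(j0.89 + 180) = arctan(0.89/180) = 0.28°
∠(j0.89 + 942) = arctan(0.89/942) = 0.05°
∠L(j0.89) = 10.01° − (10.09° + 0.73° + 0.28° + 0.05°) = -1.15°

|L| = -85.0 dB, ∠L = -1.1 deg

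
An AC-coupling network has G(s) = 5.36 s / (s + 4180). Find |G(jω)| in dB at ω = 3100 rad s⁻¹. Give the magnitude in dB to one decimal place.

|j3100| = 3100
|j3100 + 4180| = √(3100² + 4180²) = 5204
|G(j3100)| = 5.36 × 3100 / 5204 = 3.1929
20 log₁₀(3.1929) = 10.08 dB

10.1 dB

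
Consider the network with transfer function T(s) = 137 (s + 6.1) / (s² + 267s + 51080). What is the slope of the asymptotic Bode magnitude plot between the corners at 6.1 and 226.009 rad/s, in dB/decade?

In this band the factors already past their corner are: zero at 6.1; net slope = 20 dB/decade.

20 dB/decade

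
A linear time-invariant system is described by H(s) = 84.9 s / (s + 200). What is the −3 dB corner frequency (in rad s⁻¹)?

For a single-pole high-pass, the −3 dB point is at the pole: ω = 200 rad s⁻¹.

200 rad s⁻¹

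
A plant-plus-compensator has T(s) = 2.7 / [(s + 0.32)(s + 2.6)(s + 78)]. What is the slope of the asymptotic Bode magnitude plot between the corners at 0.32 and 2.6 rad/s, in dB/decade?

In this band the factors already past their corner are: pole at 0.32; net slope = -20 dB/decade.

-20 dB/decade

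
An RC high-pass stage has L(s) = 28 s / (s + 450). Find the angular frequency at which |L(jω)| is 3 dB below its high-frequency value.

For a single-pole high-pass, the −3 dB point is at the pole: ω = 450 rad/s.

450 rad/s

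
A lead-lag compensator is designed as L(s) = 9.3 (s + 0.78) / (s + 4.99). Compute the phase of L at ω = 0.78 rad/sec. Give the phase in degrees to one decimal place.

∠(j0.78 + 0.78) = arctan(0.78/0.78) = 45.00°
∠(j0.78 + 4.99) = arctan(0.78/4.99) = 8.88°
∠L(j0.78) = 45.00° − 8.88° = 36.12°

36.1°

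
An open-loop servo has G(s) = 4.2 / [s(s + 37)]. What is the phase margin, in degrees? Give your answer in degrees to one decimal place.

89.8°

Gain crossover: |G(jω)| = 1 at ω ≈ 0.114 rad/sec.
∠G(j0.114) = −90° − arctan(0.114/37) ≈ -90.18°
PM = 180° + (-90.18°) = 89.82°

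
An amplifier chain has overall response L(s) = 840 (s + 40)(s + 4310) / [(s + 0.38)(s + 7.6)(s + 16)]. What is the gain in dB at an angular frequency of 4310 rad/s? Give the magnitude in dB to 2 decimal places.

-11.19 dB

|j4310 + 40| = √(4310² + 40²) = 4310
|j4310 + 4310| = √(4310² + 4310²) = 6095
|j4310 + 0.38| = √(4310² + 0.38²) = 4310
|j4310 + 7.6| = √(4310² + 7.6²) = 4310
|j4310 + 16| = √(4310² + 16²) = 4310
|L(j4310)| = 840 × 4310 × 6095 / (4310 × 4310 × 4310) = 0.27563
20 log₁₀(0.27563) = -11.193 dB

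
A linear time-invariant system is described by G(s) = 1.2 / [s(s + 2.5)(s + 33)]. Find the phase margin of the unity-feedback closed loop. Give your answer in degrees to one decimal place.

89.6°

Gain crossover: |G(jω)| = 1 at ω ≈ 0.0145 rad s⁻¹.
∠G(j0.0145) = −90° − arctan(0.0145/2.5) − arctan(0.0145/33) ≈ -90.36°
PM = 180° + (-90.36°) = 89.64°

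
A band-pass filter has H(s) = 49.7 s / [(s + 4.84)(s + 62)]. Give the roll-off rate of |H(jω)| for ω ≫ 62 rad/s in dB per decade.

-20 dB/decade

With 1 zero and 2 poles, the high-frequency asymptotic slope is 20 × (1 − 2) = -20 dB/decade.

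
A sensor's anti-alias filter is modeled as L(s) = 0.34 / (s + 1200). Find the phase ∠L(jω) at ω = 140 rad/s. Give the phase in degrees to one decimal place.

-6.7 deg

∠(j140 + 1200) = arctan(140/1200) = 6.65°
∠L(j140) = −6.65° = -6.65°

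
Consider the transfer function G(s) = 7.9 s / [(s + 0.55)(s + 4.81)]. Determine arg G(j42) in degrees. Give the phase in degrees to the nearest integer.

-83°

∠(j42) = 90.00°
∠(j42 + 0.55) = arctan(42/0.55) = 89.25°
∠(j42 + 4.81) = arctan(42/4.81) = 83.47°
∠G(j42) = 90.00° − (89.25° + 83.47°) = -82.72°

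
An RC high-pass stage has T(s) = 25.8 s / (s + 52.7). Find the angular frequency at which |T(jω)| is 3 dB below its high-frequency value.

52.7 rad/s

For a single-pole high-pass, the −3 dB point is at the pole: ω = 52.7 rad/s.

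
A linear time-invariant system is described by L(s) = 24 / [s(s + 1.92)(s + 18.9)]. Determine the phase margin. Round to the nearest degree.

Gain crossover: |L(jω)| = 1 at ω ≈ 0.628 rad/s.
∠L(j0.628) = −90° − arctan(0.628/1.92) − arctan(0.628/18.9) ≈ -110.02°
PM = 180° + (-110.02°) = 69.98°

70°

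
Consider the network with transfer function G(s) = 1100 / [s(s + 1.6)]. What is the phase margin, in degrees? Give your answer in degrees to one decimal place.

Gain crossover: |G(jω)| = 1 at ω ≈ 33.1 rad/s.
∠G(j33.1) = −90° − arctan(33.1/1.6) ≈ -177.24°
PM = 180° + (-177.24°) = 2.76°

2.8 deg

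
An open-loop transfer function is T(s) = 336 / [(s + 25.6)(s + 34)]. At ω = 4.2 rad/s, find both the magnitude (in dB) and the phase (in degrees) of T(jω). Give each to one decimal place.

|j4.2 + 25.6| = √(4.2² + 25.6²) = 25.94
|j4.2 + 34| = √(4.2² + 34²) = 34.26
|T(j4.2)| = 336 / (25.94 × 34.26) = 0.37806
20 log₁₀(0.37806) = -8.45 dB
∠(j4.2 + 25.6) = arctan(4.2/25.6) = 9.32°
∠(j4.2 + 34) = arctan(4.2/34) = 7.04°
∠T(j4.2) = − (9.32° + 7.04°) = -16.36°

|T| = -8.4 dB, ∠T = -16.4°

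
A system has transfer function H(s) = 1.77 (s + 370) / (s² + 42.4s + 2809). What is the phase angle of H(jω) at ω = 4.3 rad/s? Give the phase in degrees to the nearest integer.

-3°

∠(j4.3 + 370) = arctan(4.3/370) = 0.67°
∠[(j4.3)² + 42.4(j4.3) + 2809] = ∠[2790.5 + j182.32] = 3.74°
∠H(j4.3) = 0.67° − 3.74° = -3.07°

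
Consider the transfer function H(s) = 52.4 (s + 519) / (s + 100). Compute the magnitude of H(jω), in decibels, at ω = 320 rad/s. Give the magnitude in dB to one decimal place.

|j320 + 519| = √(320² + 519²) = 609.7
|j320 + 100| = √(320² + 100²) = 335.3
|H(j320)| = 52.4 × 609.7 / 335.3 = 95.297
20 log₁₀(95.297) = 39.58 dB

39.6 dB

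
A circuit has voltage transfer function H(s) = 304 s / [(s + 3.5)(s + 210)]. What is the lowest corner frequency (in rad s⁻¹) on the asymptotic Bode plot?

Break frequencies occur at each pole and zero magnitude: 3.5 rad s⁻¹, 210 rad s⁻¹.
The lowest is 3.5 rad s⁻¹.

3.5 rad s⁻¹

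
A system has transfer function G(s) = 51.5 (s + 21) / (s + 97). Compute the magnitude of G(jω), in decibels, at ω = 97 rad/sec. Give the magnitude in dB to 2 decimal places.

|j97 + 21| = √(97² + 21²) = 99.25
|j97 + 97| = √(97² + 97²) = 137.2
|G(j97)| = 51.5 × 99.25 / 137.2 = 37.26
20 log₁₀(37.26) = 31.425 dB

31.42 dB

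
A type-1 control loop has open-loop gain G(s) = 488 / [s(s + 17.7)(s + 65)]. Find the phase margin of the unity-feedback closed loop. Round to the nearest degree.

88 deg

Gain crossover: |G(jω)| = 1 at ω ≈ 0.424 rad/s.
∠G(j0.424) = −90° − arctan(0.424/17.7) − arctan(0.424/65) ≈ -91.75°
PM = 180° + (-91.75°) = 88.25°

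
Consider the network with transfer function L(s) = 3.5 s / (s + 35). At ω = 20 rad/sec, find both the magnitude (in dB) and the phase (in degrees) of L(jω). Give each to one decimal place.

|L| = 4.8 dB, ∠L = 60.3 deg

|j20| = 20
|j20 + 35| = √(20² + 35²) = 40.31
|L(j20)| = 3.5 × 20 / 40.31 = 1.7365
20 log₁₀(1.7365) = 4.79 dB
∠(j20) = 90.00°
∠(j20 + 35) = arctan(20/35) = 29.74°
∠L(j20) = 90.00° − 29.74° = 60.26°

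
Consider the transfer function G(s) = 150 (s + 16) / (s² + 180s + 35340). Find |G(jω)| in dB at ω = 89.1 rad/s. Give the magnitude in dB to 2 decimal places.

|j89.1 + 16| = √(89.1² + 16²) = 90.53
|(j89.1)² + 180(j89.1) + 35340| = |27401 + j16038| = 3.175e+04
|G(j89.1)| = 150 × 90.53 / 3.175e+04 = 0.42768
20 log₁₀(0.42768) = -7.378 dB

-7.38 dB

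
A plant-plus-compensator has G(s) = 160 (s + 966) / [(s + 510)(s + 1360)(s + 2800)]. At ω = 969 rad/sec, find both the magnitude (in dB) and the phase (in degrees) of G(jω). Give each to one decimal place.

|G| = -87.9 dB, ∠G = -71.7°

|j969 + 966| = √(969² + 966²) = 1368
|j969 + 510| = √(969² + 510²) = 1095
|j969 + 1360| = √(969² + 1360²) = 1670
|j969 + 2800| = √(969² + 2800²) = 2963
|G(j969)| = 160 × 1368 / (1095 × 1670 × 2963) = 4.0407e-05
20 log₁₀(4.0407e-05) = -87.87 dB
∠(j969 + 966) = arctan(969/966) = 45.09°
∠(j969 + 510) = arctan(969/510) = 62.24°
∠(j969 + 1360) = arctan(969/1360) = 35.47°
∠(j969 + 2800) = arctan(969/2800) = 19.09°
∠G(j969) = 45.09° − (62.24° + 35.47° + 19.09°) = -71.71°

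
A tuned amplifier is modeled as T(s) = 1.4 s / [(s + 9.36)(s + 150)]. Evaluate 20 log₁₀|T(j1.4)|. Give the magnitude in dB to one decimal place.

|j1.4| = 1.4
|j1.4 + 9.36| = √(1.4² + 9.36²) = 9.464
|j1.4 + 150| = √(1.4² + 150²) = 150
|T(j1.4)| = 1.4 × 1.4 / (9.464 × 150) = 0.0013806
20 log₁₀(0.0013806) = -57.20 dB

-57.2 dB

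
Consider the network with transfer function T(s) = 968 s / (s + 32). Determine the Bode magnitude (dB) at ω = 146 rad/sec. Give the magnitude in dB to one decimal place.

59.5 dB

|j146| = 146
|j146 + 32| = √(146² + 32²) = 149.5
|T(j146)| = 968 × 146 / 149.5 = 945.55
20 log₁₀(945.55) = 59.51 dB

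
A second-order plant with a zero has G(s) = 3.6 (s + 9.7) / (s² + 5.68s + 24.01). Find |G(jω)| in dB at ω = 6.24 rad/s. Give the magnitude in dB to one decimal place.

0.7 dB

|j6.24 + 9.7| = √(6.24² + 9.7²) = 11.53
|(j6.24)² + 5.68(j6.24) + 24.01| = |-14.928 + j35.443| = 38.46
|G(j6.24)| = 3.6 × 11.53 / 38.46 = 1.0796
20 log₁₀(1.0796) = 0.67 dB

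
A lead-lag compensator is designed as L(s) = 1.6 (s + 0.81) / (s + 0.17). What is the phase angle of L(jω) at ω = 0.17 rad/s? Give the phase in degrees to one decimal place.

-33.1°

∠(j0.17 + 0.81) = arctan(0.17/0.81) = 11.85°
∠(j0.17 + 0.17) = arctan(0.17/0.17) = 45.00°
∠L(j0.17) = 11.85° − 45.00° = -33.15°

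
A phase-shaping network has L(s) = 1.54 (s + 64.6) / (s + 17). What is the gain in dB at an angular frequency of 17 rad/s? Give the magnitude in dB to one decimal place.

12.6 dB

|j17 + 64.6| = √(17² + 64.6²) = 66.8
|j17 + 17| = √(17² + 17²) = 24.04
|L(j17)| = 1.54 × 66.8 / 24.04 = 4.2789
20 log₁₀(4.2789) = 12.63 dB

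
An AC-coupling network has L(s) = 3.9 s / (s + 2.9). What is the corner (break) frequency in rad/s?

2.9 rad/s

The single real pole at s = −2.9 gives a corner at ω = 2.9 rad/s.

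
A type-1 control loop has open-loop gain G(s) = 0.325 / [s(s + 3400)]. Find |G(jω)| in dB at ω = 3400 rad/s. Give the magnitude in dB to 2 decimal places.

-154.03 dB

|j3400 + 3400| = √(3400² + 3400²) = 4808
|j3400| = 3400
|G(j3400)| = 0.325 / (4808 × 3400) = 1.988e-08
20 log₁₀(1.988e-08) = -154.032 dB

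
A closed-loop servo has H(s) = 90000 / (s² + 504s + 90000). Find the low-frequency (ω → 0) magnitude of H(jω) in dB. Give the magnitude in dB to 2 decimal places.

0.00 dB

H(0) = 90000 / 90000 = 1
20 log₁₀(1) = 0.000 dB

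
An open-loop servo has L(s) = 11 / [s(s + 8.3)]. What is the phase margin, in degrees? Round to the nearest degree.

Gain crossover: |L(jω)| = 1 at ω ≈ 1.31 rad/s.
∠L(j1.31) = −90° − arctan(1.31/8.3) ≈ -98.96°
PM = 180° + (-98.96°) = 81.04°

81 deg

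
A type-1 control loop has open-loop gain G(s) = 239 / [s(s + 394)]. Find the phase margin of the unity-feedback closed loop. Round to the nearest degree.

90°

Gain crossover: |G(jω)| = 1 at ω ≈ 0.607 rad/sec.
∠G(j0.607) = −90° − arctan(0.607/394) ≈ -90.09°
PM = 180° + (-90.09°) = 89.91°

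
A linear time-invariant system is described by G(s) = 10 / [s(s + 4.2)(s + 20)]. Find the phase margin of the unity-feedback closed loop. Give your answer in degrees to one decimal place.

Gain crossover: |G(jω)| = 1 at ω ≈ 0.119 rad/sec.
∠G(j0.119) = −90° − arctan(0.119/4.2) − arctan(0.119/20) ≈ -91.96°
PM = 180° + (-91.96°) = 88.04°

88.0°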